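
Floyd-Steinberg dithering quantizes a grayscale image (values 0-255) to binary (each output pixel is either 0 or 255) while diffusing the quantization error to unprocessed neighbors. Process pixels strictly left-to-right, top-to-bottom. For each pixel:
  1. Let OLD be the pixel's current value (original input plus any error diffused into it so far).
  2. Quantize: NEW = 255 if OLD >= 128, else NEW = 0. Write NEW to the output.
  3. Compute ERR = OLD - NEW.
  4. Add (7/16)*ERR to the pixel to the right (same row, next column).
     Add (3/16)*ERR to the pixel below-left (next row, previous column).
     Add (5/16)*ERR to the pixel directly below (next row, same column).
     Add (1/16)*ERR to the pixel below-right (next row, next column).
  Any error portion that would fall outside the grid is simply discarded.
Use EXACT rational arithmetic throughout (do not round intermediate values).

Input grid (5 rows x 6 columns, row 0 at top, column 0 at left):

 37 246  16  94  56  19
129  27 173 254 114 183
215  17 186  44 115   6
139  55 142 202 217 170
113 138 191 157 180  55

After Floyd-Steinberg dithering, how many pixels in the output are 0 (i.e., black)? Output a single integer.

(0,0): OLD=37 → NEW=0, ERR=37
(0,1): OLD=4195/16 → NEW=255, ERR=115/16
(0,2): OLD=4901/256 → NEW=0, ERR=4901/256
(0,3): OLD=419331/4096 → NEW=0, ERR=419331/4096
(0,4): OLD=6605333/65536 → NEW=0, ERR=6605333/65536
(0,5): OLD=66160275/1048576 → NEW=0, ERR=66160275/1048576
(1,0): OLD=36329/256 → NEW=255, ERR=-28951/256
(1,1): OLD=-29345/2048 → NEW=0, ERR=-29345/2048
(1,2): OLD=12606411/65536 → NEW=255, ERR=-4105269/65536
(1,3): OLD=73054639/262144 → NEW=255, ERR=6207919/262144
(1,4): OLD=2920680557/16777216 → NEW=255, ERR=-1357509523/16777216
(1,5): OLD=46604909035/268435456 → NEW=255, ERR=-21846132245/268435456
(2,0): OLD=5799045/32768 → NEW=255, ERR=-2556795/32768
(2,1): OLD=-42391801/1048576 → NEW=0, ERR=-42391801/1048576
(2,2): OLD=2554868437/16777216 → NEW=255, ERR=-1723321643/16777216
(2,3): OLD=-1694517395/134217728 → NEW=0, ERR=-1694517395/134217728
(2,4): OLD=302415745991/4294967296 → NEW=0, ERR=302415745991/4294967296
(2,5): OLD=434014064865/68719476736 → NEW=0, ERR=434014064865/68719476736
(3,0): OLD=1795770421/16777216 → NEW=0, ERR=1795770421/16777216
(3,1): OLD=8731977489/134217728 → NEW=0, ERR=8731977489/134217728
(3,2): OLD=143311976003/1073741824 → NEW=255, ERR=-130492189117/1073741824
(3,3): OLD=10422507119561/68719476736 → NEW=255, ERR=-7100959448119/68719476736
(3,4): OLD=106757508029097/549755813888 → NEW=255, ERR=-33430224512343/549755813888
(3,5): OLD=1317394020270407/8796093022208 → NEW=255, ERR=-925609700392633/8796093022208
(4,0): OLD=340692401531/2147483648 → NEW=255, ERR=-206915928709/2147483648
(4,1): OLD=3438696072127/34359738368 → NEW=0, ERR=3438696072127/34359738368
(4,2): OLD=199558859527565/1099511627776 → NEW=255, ERR=-80816605555315/1099511627776
(4,3): OLD=1293974865506721/17592186044416 → NEW=0, ERR=1293974865506721/17592186044416
(4,4): OLD=47002980123415985/281474976710656 → NEW=255, ERR=-24773138937801295/281474976710656
(4,5): OLD=-90927820072372681/4503599627370496 → NEW=0, ERR=-90927820072372681/4503599627370496
Output grid:
  Row 0: .#....  (5 black, running=5)
  Row 1: #.####  (1 black, running=6)
  Row 2: #.#...  (4 black, running=10)
  Row 3: ..####  (2 black, running=12)
  Row 4: #.#.#.  (3 black, running=15)

Answer: 15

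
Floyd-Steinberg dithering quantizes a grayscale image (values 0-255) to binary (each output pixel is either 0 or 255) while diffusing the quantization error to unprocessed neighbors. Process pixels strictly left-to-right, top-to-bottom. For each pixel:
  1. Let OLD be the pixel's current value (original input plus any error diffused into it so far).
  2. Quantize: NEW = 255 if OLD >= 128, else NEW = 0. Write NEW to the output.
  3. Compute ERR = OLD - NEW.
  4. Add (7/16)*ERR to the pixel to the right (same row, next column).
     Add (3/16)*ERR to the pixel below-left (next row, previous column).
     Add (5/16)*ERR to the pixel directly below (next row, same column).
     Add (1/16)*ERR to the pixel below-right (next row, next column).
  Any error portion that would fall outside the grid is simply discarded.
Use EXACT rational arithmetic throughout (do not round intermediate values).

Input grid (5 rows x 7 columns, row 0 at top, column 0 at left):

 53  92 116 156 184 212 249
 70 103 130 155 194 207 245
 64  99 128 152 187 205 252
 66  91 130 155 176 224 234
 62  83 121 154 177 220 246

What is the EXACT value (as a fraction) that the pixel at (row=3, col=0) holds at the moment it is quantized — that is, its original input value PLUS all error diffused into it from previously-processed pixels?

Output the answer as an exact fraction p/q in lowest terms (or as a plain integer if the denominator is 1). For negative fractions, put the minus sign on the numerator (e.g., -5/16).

Answer: 1159235701/16777216

Derivation:
(0,0): OLD=53 → NEW=0, ERR=53
(0,1): OLD=1843/16 → NEW=0, ERR=1843/16
(0,2): OLD=42597/256 → NEW=255, ERR=-22683/256
(0,3): OLD=480195/4096 → NEW=0, ERR=480195/4096
(0,4): OLD=15419989/65536 → NEW=255, ERR=-1291691/65536
(0,5): OLD=213256275/1048576 → NEW=255, ERR=-54130605/1048576
(0,6): OLD=3798612549/16777216 → NEW=255, ERR=-479577531/16777216
(1,0): OLD=27689/256 → NEW=0, ERR=27689/256
(1,1): OLD=354335/2048 → NEW=255, ERR=-167905/2048
(1,2): OLD=6266763/65536 → NEW=0, ERR=6266763/65536
(1,3): OLD=58782575/262144 → NEW=255, ERR=-8064145/262144
(1,4): OLD=2886186669/16777216 → NEW=255, ERR=-1392003411/16777216
(1,5): OLD=19861130813/134217728 → NEW=255, ERR=-14364389827/134217728
(1,6): OLD=399470946291/2147483648 → NEW=255, ERR=-148137383949/2147483648
(2,0): OLD=2700997/32768 → NEW=0, ERR=2700997/32768
(2,1): OLD=140646855/1048576 → NEW=255, ERR=-126740025/1048576
(2,2): OLD=1578907413/16777216 → NEW=0, ERR=1578907413/16777216
(2,3): OLD=23351147949/134217728 → NEW=255, ERR=-10874372691/134217728
(2,4): OLD=111278342589/1073741824 → NEW=0, ERR=111278342589/1073741824
(2,5): OLD=6829903387071/34359738368 → NEW=255, ERR=-1931829896769/34359738368
(2,6): OLD=109487381310761/549755813888 → NEW=255, ERR=-30700351230679/549755813888
(3,0): OLD=1159235701/16777216 → NEW=0, ERR=1159235701/16777216
Target (3,0): original=66, with diffused error = 1159235701/16777216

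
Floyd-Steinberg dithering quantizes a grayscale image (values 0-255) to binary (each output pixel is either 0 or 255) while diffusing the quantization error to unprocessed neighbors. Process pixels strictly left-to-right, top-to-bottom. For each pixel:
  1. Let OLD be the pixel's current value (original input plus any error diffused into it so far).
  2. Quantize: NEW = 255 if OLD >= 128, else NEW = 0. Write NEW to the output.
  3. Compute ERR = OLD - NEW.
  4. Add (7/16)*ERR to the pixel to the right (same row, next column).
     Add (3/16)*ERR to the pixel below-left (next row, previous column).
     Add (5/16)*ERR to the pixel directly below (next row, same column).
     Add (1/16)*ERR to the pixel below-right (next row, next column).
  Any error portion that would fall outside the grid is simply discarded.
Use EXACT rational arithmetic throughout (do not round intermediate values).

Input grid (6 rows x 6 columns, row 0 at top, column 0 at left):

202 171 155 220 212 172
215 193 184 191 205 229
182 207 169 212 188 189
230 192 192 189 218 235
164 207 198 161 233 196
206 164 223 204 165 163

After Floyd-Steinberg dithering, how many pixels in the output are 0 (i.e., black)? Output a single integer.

Answer: 7

Derivation:
(0,0): OLD=202 → NEW=255, ERR=-53
(0,1): OLD=2365/16 → NEW=255, ERR=-1715/16
(0,2): OLD=27675/256 → NEW=0, ERR=27675/256
(0,3): OLD=1094845/4096 → NEW=255, ERR=50365/4096
(0,4): OLD=14246187/65536 → NEW=255, ERR=-2465493/65536
(0,5): OLD=163096621/1048576 → NEW=255, ERR=-104290259/1048576
(1,0): OLD=45655/256 → NEW=255, ERR=-19625/256
(1,1): OLD=292705/2048 → NEW=255, ERR=-229535/2048
(1,2): OLD=10771189/65536 → NEW=255, ERR=-5940491/65536
(1,3): OLD=40603025/262144 → NEW=255, ERR=-26243695/262144
(1,4): OLD=2207289043/16777216 → NEW=255, ERR=-2070901037/16777216
(1,5): OLD=38001025237/268435456 → NEW=255, ERR=-30450016043/268435456
(2,0): OLD=4490171/32768 → NEW=255, ERR=-3865669/32768
(2,1): OLD=103364793/1048576 → NEW=0, ERR=103364793/1048576
(2,2): OLD=2651217515/16777216 → NEW=255, ERR=-1626972565/16777216
(2,3): OLD=14694028755/134217728 → NEW=0, ERR=14694028755/134217728
(2,4): OLD=729274579449/4294967296 → NEW=255, ERR=-365942081031/4294967296
(2,5): OLD=7460234586975/68719476736 → NEW=0, ERR=7460234586975/68719476736
(3,0): OLD=3550347019/16777216 → NEW=255, ERR=-727843061/16777216
(3,1): OLD=23926874671/134217728 → NEW=255, ERR=-10298645969/134217728
(3,2): OLD=166230107901/1073741824 → NEW=255, ERR=-107574057219/1073741824
(3,3): OLD=10812620882039/68719476736 → NEW=255, ERR=-6710845685641/68719476736
(3,4): OLD=96673147528343/549755813888 → NEW=255, ERR=-43514585013097/549755813888
(3,5): OLD=2014048562234233/8796093022208 → NEW=255, ERR=-228955158428807/8796093022208
(4,0): OLD=292177657925/2147483648 → NEW=255, ERR=-255430672315/2147483648
(4,1): OLD=3761951203329/34359738368 → NEW=0, ERR=3761951203329/34359738368
(4,2): OLD=210541477043123/1099511627776 → NEW=255, ERR=-69833988039757/1099511627776
(4,3): OLD=1435393037350559/17592186044416 → NEW=0, ERR=1435393037350559/17592186044416
(4,4): OLD=65577379786844303/281474976710656 → NEW=255, ERR=-6198739274372977/281474976710656
(4,5): OLD=780402059168691593/4503599627370496 → NEW=255, ERR=-368015845810784887/4503599627370496
(5,0): OLD=104101097485715/549755813888 → NEW=255, ERR=-36086635055725/549755813888
(5,1): OLD=2641535344692163/17592186044416 → NEW=255, ERR=-1844472096633917/17592186044416
(5,2): OLD=25251597107507217/140737488355328 → NEW=255, ERR=-10636462423101423/140737488355328
(5,3): OLD=848181574286909259/4503599627370496 → NEW=255, ERR=-300236330692567221/4503599627370496
(5,4): OLD=1069420329948711147/9007199254740992 → NEW=0, ERR=1069420329948711147/9007199254740992
(5,5): OLD=27098199851117701031/144115188075855872 → NEW=255, ERR=-9651173108225546329/144115188075855872
Output grid:
  Row 0: ##.###  (1 black, running=1)
  Row 1: ######  (0 black, running=1)
  Row 2: #.#.#.  (3 black, running=4)
  Row 3: ######  (0 black, running=4)
  Row 4: #.#.##  (2 black, running=6)
  Row 5: ####.#  (1 black, running=7)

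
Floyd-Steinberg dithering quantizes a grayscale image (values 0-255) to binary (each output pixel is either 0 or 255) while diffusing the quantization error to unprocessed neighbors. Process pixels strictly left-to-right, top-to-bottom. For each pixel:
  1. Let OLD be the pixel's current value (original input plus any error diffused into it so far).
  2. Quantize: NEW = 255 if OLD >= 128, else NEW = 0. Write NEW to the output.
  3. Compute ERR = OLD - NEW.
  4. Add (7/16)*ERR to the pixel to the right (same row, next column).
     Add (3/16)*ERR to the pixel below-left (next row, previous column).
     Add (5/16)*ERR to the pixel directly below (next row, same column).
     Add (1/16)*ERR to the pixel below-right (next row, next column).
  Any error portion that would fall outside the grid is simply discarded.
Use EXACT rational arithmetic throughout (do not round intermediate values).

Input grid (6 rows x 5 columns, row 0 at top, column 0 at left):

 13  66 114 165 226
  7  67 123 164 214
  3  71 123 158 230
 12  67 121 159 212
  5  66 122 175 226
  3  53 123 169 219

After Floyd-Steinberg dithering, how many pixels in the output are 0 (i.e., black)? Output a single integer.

(0,0): OLD=13 → NEW=0, ERR=13
(0,1): OLD=1147/16 → NEW=0, ERR=1147/16
(0,2): OLD=37213/256 → NEW=255, ERR=-28067/256
(0,3): OLD=479371/4096 → NEW=0, ERR=479371/4096
(0,4): OLD=18166733/65536 → NEW=255, ERR=1455053/65536
(1,0): OLD=6273/256 → NEW=0, ERR=6273/256
(1,1): OLD=164615/2048 → NEW=0, ERR=164615/2048
(1,2): OLD=9851923/65536 → NEW=255, ERR=-6859757/65536
(1,3): OLD=39869463/262144 → NEW=255, ERR=-26977257/262144
(1,4): OLD=768521061/4194304 → NEW=255, ERR=-301026459/4194304
(2,0): OLD=843069/32768 → NEW=0, ERR=843069/32768
(2,1): OLD=93616879/1048576 → NEW=0, ERR=93616879/1048576
(2,2): OLD=1930690957/16777216 → NEW=0, ERR=1930690957/16777216
(2,3): OLD=41926501207/268435456 → NEW=255, ERR=-26524540073/268435456
(2,4): OLD=678217519521/4294967296 → NEW=255, ERR=-416999140959/4294967296
(3,0): OLD=617068269/16777216 → NEW=0, ERR=617068269/16777216
(3,1): OLD=18008863977/134217728 → NEW=255, ERR=-16216656663/134217728
(3,2): OLD=391505426899/4294967296 → NEW=0, ERR=391505426899/4294967296
(3,3): OLD=1348528880699/8589934592 → NEW=255, ERR=-841904440261/8589934592
(3,4): OLD=18224950362311/137438953472 → NEW=255, ERR=-16821982773049/137438953472
(4,0): OLD=-13229820989/2147483648 → NEW=0, ERR=-13229820989/2147483648
(4,1): OLD=3088088662211/68719476736 → NEW=0, ERR=3088088662211/68719476736
(4,2): OLD=158568838598349/1099511627776 → NEW=255, ERR=-121806626484531/1099511627776
(4,3): OLD=1383665133347011/17592186044416 → NEW=0, ERR=1383665133347011/17592186044416
(4,4): OLD=60808711401631445/281474976710656 → NEW=255, ERR=-10967407659585835/281474976710656
(5,0): OLD=10446029511721/1099511627776 → NEW=0, ERR=10446029511721/1099511627776
(5,1): OLD=440180806056507/8796093022208 → NEW=0, ERR=440180806056507/8796093022208
(5,2): OLD=35980969399006355/281474976710656 → NEW=0, ERR=35980969399006355/281474976710656
(5,3): OLD=264895903531905437/1125899906842624 → NEW=255, ERR=-22208572712963683/1125899906842624
(5,4): OLD=3658899679928300719/18014398509481984 → NEW=255, ERR=-934771939989605201/18014398509481984
Output grid:
  Row 0: ..#.#  (3 black, running=3)
  Row 1: ..###  (2 black, running=5)
  Row 2: ...##  (3 black, running=8)
  Row 3: .#.##  (2 black, running=10)
  Row 4: ..#.#  (3 black, running=13)
  Row 5: ...##  (3 black, running=16)

Answer: 16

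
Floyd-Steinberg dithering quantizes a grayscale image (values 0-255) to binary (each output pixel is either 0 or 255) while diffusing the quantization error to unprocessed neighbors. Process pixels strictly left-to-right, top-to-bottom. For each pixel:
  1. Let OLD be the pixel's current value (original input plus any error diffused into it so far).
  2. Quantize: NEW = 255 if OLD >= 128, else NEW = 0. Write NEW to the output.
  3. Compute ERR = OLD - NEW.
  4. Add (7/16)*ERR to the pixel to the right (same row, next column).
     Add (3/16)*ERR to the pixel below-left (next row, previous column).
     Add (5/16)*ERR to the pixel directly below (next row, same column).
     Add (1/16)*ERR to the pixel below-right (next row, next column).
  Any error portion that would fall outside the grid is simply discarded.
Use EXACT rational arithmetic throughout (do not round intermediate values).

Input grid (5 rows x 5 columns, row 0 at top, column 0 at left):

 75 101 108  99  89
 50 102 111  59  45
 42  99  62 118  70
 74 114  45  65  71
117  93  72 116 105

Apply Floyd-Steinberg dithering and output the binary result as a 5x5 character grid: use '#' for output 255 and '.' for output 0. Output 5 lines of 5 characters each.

Answer: .#..#
..#..
.#.#.
.....
#.#.#

Derivation:
(0,0): OLD=75 → NEW=0, ERR=75
(0,1): OLD=2141/16 → NEW=255, ERR=-1939/16
(0,2): OLD=14075/256 → NEW=0, ERR=14075/256
(0,3): OLD=504029/4096 → NEW=0, ERR=504029/4096
(0,4): OLD=9360907/65536 → NEW=255, ERR=-7350773/65536
(1,0): OLD=12983/256 → NEW=0, ERR=12983/256
(1,1): OLD=207489/2048 → NEW=0, ERR=207489/2048
(1,2): OLD=12321045/65536 → NEW=255, ERR=-4390635/65536
(1,3): OLD=13251185/262144 → NEW=0, ERR=13251185/262144
(1,4): OLD=166744371/4194304 → NEW=0, ERR=166744371/4194304
(2,0): OLD=2518043/32768 → NEW=0, ERR=2518043/32768
(2,1): OLD=162411609/1048576 → NEW=255, ERR=-104975271/1048576
(2,2): OLD=219358283/16777216 → NEW=0, ERR=219358283/16777216
(2,3): OLD=38328200881/268435456 → NEW=255, ERR=-30122840399/268435456
(2,4): OLD=156715240087/4294967296 → NEW=0, ERR=156715240087/4294967296
(3,0): OLD=1329475051/16777216 → NEW=0, ERR=1329475051/16777216
(3,1): OLD=16728629263/134217728 → NEW=0, ERR=16728629263/134217728
(3,2): OLD=327780810069/4294967296 → NEW=0, ERR=327780810069/4294967296
(3,3): OLD=609713233389/8589934592 → NEW=0, ERR=609713233389/8589934592
(3,4): OLD=14629379838337/137438953472 → NEW=0, ERR=14629379838337/137438953472
(4,0): OLD=354620476645/2147483648 → NEW=255, ERR=-192987853595/2147483648
(4,1): OLD=7689350111461/68719476736 → NEW=0, ERR=7689350111461/68719476736
(4,2): OLD=182410928569611/1099511627776 → NEW=255, ERR=-97964536513269/1099511627776
(4,3): OLD=2180175298426085/17592186044416 → NEW=0, ERR=2180175298426085/17592186044416
(4,4): OLD=55427595442117827/281474976710656 → NEW=255, ERR=-16348523619099453/281474976710656
Row 0: .#..#
Row 1: ..#..
Row 2: .#.#.
Row 3: .....
Row 4: #.#.#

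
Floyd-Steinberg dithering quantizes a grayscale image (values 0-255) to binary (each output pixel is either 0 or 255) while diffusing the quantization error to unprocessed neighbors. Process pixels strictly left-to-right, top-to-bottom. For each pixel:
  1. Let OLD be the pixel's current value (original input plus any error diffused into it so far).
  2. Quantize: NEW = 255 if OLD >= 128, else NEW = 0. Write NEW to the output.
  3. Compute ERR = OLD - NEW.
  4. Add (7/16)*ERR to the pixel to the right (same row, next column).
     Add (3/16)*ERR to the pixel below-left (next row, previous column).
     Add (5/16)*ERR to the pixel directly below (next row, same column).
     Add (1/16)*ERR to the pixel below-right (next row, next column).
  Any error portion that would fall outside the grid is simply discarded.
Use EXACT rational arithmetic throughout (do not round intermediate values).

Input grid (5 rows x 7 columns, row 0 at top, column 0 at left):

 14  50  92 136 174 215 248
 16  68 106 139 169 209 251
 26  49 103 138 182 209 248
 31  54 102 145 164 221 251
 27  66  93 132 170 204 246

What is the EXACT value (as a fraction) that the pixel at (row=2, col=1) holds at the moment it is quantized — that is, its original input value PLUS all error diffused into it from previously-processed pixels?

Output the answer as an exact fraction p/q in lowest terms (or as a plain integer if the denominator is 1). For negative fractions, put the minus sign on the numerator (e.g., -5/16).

(0,0): OLD=14 → NEW=0, ERR=14
(0,1): OLD=449/8 → NEW=0, ERR=449/8
(0,2): OLD=14919/128 → NEW=0, ERR=14919/128
(0,3): OLD=382961/2048 → NEW=255, ERR=-139279/2048
(0,4): OLD=4726679/32768 → NEW=255, ERR=-3629161/32768
(0,5): OLD=87317793/524288 → NEW=255, ERR=-46375647/524288
(0,6): OLD=1755745255/8388608 → NEW=255, ERR=-383349785/8388608
(1,0): OLD=3955/128 → NEW=0, ERR=3955/128
(1,1): OLD=124709/1024 → NEW=0, ERR=124709/1024
(1,2): OLD=6109961/32768 → NEW=255, ERR=-2245879/32768
(1,3): OLD=9736085/131072 → NEW=0, ERR=9736085/131072
(1,4): OLD=1225169887/8388608 → NEW=255, ERR=-913925153/8388608
(1,5): OLD=7932431375/67108864 → NEW=0, ERR=7932431375/67108864
(1,6): OLD=303766143233/1073741824 → NEW=255, ERR=29961978113/1073741824
(2,0): OLD=958311/16384 → NEW=0, ERR=958311/16384
(2,1): OLD=53334749/524288 → NEW=0, ERR=53334749/524288
Target (2,1): original=49, with diffused error = 53334749/524288

Answer: 53334749/524288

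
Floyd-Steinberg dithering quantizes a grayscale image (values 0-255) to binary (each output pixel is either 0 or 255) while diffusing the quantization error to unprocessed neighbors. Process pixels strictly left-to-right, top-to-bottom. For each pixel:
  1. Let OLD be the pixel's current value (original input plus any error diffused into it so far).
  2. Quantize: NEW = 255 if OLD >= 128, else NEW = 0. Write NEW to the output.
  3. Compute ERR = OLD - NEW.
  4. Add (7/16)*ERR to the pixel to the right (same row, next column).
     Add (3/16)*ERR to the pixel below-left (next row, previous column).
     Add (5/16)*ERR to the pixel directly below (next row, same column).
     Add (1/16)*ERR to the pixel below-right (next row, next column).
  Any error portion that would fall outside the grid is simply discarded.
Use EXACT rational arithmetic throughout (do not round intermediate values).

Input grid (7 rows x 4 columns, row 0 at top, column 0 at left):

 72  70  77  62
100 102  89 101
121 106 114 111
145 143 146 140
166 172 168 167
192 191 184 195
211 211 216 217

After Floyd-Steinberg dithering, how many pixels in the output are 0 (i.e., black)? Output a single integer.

Answer: 12

Derivation:
(0,0): OLD=72 → NEW=0, ERR=72
(0,1): OLD=203/2 → NEW=0, ERR=203/2
(0,2): OLD=3885/32 → NEW=0, ERR=3885/32
(0,3): OLD=58939/512 → NEW=0, ERR=58939/512
(1,0): OLD=4529/32 → NEW=255, ERR=-3631/32
(1,1): OLD=28503/256 → NEW=0, ERR=28503/256
(1,2): OLD=1667715/8192 → NEW=255, ERR=-421245/8192
(1,3): OLD=15999237/131072 → NEW=0, ERR=15999237/131072
(2,0): OLD=435885/4096 → NEW=0, ERR=435885/4096
(2,1): OLD=22363231/131072 → NEW=255, ERR=-11060129/131072
(2,2): OLD=23818259/262144 → NEW=0, ERR=23818259/262144
(2,3): OLD=778808087/4194304 → NEW=255, ERR=-290739433/4194304
(3,0): OLD=340648253/2097152 → NEW=255, ERR=-194125507/2097152
(3,1): OLD=3349406243/33554432 → NEW=0, ERR=3349406243/33554432
(3,2): OLD=107263543197/536870912 → NEW=255, ERR=-29638539363/536870912
(3,3): OLD=857827624651/8589934592 → NEW=0, ERR=857827624651/8589934592
(4,0): OLD=83638749561/536870912 → NEW=255, ERR=-53263332999/536870912
(4,1): OLD=616983085195/4294967296 → NEW=255, ERR=-478233575285/4294967296
(4,2): OLD=17454321852427/137438953472 → NEW=0, ERR=17454321852427/137438953472
(4,3): OLD=550455880539325/2199023255552 → NEW=255, ERR=-10295049626435/2199023255552
(5,0): OLD=9628905487497/68719476736 → NEW=255, ERR=-7894561080183/68719476736
(5,1): OLD=271699766951807/2199023255552 → NEW=0, ERR=271699766951807/2199023255552
(5,2): OLD=296763370055521/1099511627776 → NEW=255, ERR=16387904972641/1099511627776
(5,3): OLD=7318177128445871/35184372088832 → NEW=255, ERR=-1653837754206289/35184372088832
(6,0): OLD=6975872038769693/35184372088832 → NEW=255, ERR=-1996142843882467/35184372088832
(6,1): OLD=124076645225183963/562949953421312 → NEW=255, ERR=-19475592897250597/562949953421312
(6,2): OLD=1841349853611021773/9007199254740992 → NEW=255, ERR=-455485956347931187/9007199254740992
(6,3): OLD=26101931510177031067/144115188075855872 → NEW=255, ERR=-10647441449166216293/144115188075855872
Output grid:
  Row 0: ....  (4 black, running=4)
  Row 1: #.#.  (2 black, running=6)
  Row 2: .#.#  (2 black, running=8)
  Row 3: #.#.  (2 black, running=10)
  Row 4: ##.#  (1 black, running=11)
  Row 5: #.##  (1 black, running=12)
  Row 6: ####  (0 black, running=12)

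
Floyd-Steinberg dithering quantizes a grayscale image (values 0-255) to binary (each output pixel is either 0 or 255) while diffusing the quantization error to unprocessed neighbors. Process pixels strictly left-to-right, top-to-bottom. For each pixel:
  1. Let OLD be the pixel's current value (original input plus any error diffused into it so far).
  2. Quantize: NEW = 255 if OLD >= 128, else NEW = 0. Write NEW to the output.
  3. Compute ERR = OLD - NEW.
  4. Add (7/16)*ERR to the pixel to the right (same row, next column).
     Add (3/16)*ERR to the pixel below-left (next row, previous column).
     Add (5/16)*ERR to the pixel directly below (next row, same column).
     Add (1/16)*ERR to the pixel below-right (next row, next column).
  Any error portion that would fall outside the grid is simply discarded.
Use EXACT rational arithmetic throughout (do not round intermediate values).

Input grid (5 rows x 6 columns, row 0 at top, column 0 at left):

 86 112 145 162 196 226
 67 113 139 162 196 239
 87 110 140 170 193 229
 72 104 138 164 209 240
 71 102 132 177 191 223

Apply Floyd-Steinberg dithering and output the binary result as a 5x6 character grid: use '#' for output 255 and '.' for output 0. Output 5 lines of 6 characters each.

(0,0): OLD=86 → NEW=0, ERR=86
(0,1): OLD=1197/8 → NEW=255, ERR=-843/8
(0,2): OLD=12659/128 → NEW=0, ERR=12659/128
(0,3): OLD=420389/2048 → NEW=255, ERR=-101851/2048
(0,4): OLD=5709571/32768 → NEW=255, ERR=-2646269/32768
(0,5): OLD=99965205/524288 → NEW=255, ERR=-33728235/524288
(1,0): OLD=9487/128 → NEW=0, ERR=9487/128
(1,1): OLD=139689/1024 → NEW=255, ERR=-121431/1024
(1,2): OLD=3346077/32768 → NEW=0, ERR=3346077/32768
(1,3): OLD=23877753/131072 → NEW=255, ERR=-9545607/131072
(1,4): OLD=1037930091/8388608 → NEW=0, ERR=1037930091/8388608
(1,5): OLD=35967843965/134217728 → NEW=255, ERR=1742323325/134217728
(2,0): OLD=1440595/16384 → NEW=0, ERR=1440595/16384
(2,1): OLD=70877953/524288 → NEW=255, ERR=-62815487/524288
(2,2): OLD=825662915/8388608 → NEW=0, ERR=825662915/8388608
(2,3): OLD=14756222955/67108864 → NEW=255, ERR=-2356537365/67108864
(2,4): OLD=459959496641/2147483648 → NEW=255, ERR=-87648833599/2147483648
(2,5): OLD=7659934220375/34359738368 → NEW=255, ERR=-1101799063465/34359738368
(3,0): OLD=646028515/8388608 → NEW=0, ERR=646028515/8388608
(3,1): OLD=8335088871/67108864 → NEW=0, ERR=8335088871/67108864
(3,2): OLD=112219257989/536870912 → NEW=255, ERR=-24682824571/536870912
(3,3): OLD=4515255231407/34359738368 → NEW=255, ERR=-4246478052433/34359738368
(3,4): OLD=36824883863183/274877906944 → NEW=255, ERR=-33268982407537/274877906944
(3,5): OLD=767357272572929/4398046511104 → NEW=255, ERR=-354144587758591/4398046511104
(4,0): OLD=127082076717/1073741824 → NEW=0, ERR=127082076717/1073741824
(4,1): OLD=3243323005961/17179869184 → NEW=255, ERR=-1137543635959/17179869184
(4,2): OLD=40271784011723/549755813888 → NEW=0, ERR=40271784011723/549755813888
(4,3): OLD=1274203602012311/8796093022208 → NEW=255, ERR=-968800118650729/8796093022208
(4,4): OLD=11564256352132231/140737488355328 → NEW=0, ERR=11564256352132231/140737488355328
(4,5): OLD=509404299882702417/2251799813685248 → NEW=255, ERR=-64804652607035823/2251799813685248
Row 0: .#.###
Row 1: .#.#.#
Row 2: .#.###
Row 3: ..####
Row 4: .#.#.#

Answer: .#.###
.#.#.#
.#.###
..####
.#.#.#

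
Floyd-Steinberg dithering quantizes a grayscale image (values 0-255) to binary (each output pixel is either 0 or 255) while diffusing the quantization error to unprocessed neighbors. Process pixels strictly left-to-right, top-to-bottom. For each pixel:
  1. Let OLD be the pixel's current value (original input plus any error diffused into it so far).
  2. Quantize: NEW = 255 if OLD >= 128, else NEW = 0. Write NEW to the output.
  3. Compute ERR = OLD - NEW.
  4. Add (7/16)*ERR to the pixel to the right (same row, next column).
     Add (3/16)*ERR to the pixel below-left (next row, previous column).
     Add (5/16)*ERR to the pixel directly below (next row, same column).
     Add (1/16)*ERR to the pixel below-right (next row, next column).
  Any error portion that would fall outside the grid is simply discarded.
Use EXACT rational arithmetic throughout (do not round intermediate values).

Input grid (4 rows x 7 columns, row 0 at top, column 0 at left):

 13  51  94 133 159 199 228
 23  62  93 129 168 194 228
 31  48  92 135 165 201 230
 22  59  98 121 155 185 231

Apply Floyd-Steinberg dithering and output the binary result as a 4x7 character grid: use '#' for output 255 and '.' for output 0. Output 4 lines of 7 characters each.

(0,0): OLD=13 → NEW=0, ERR=13
(0,1): OLD=907/16 → NEW=0, ERR=907/16
(0,2): OLD=30413/256 → NEW=0, ERR=30413/256
(0,3): OLD=757659/4096 → NEW=255, ERR=-286821/4096
(0,4): OLD=8412477/65536 → NEW=255, ERR=-8299203/65536
(0,5): OLD=150572203/1048576 → NEW=255, ERR=-116814677/1048576
(0,6): OLD=3007502509/16777216 → NEW=255, ERR=-1270687571/16777216
(1,0): OLD=9649/256 → NEW=0, ERR=9649/256
(1,1): OLD=244311/2048 → NEW=0, ERR=244311/2048
(1,2): OLD=11319971/65536 → NEW=255, ERR=-5391709/65536
(1,3): OLD=14366695/262144 → NEW=0, ERR=14366695/262144
(1,4): OLD=2133033301/16777216 → NEW=0, ERR=2133033301/16777216
(1,5): OLD=25862939365/134217728 → NEW=255, ERR=-8362581275/134217728
(1,6): OLD=365308421323/2147483648 → NEW=255, ERR=-182299908917/2147483648
(2,0): OLD=2134701/32768 → NEW=0, ERR=2134701/32768
(2,1): OLD=105602239/1048576 → NEW=0, ERR=105602239/1048576
(2,2): OLD=2148870397/16777216 → NEW=255, ERR=-2129319683/16777216
(2,3): OLD=15474856789/134217728 → NEW=0, ERR=15474856789/134217728
(2,4): OLD=265124067749/1073741824 → NEW=255, ERR=-8680097371/1073741824
(2,5): OLD=5841908082551/34359738368 → NEW=255, ERR=-2919825201289/34359738368
(2,6): OLD=89280247265457/549755813888 → NEW=255, ERR=-50907485275983/549755813888
(3,0): OLD=1027457629/16777216 → NEW=0, ERR=1027457629/16777216
(3,1): OLD=13091541145/134217728 → NEW=0, ERR=13091541145/134217728
(3,2): OLD=138431527579/1073741824 → NEW=255, ERR=-135372637541/1073741824
(3,3): OLD=396958307053/4294967296 → NEW=0, ERR=396958307053/4294967296
(3,4): OLD=101255088502365/549755813888 → NEW=255, ERR=-38932644039075/549755813888
(3,5): OLD=481998009524967/4398046511104 → NEW=0, ERR=481998009524967/4398046511104
(3,6): OLD=17219128934910841/70368744177664 → NEW=255, ERR=-724900830393479/70368744177664
Row 0: ...####
Row 1: ..#..##
Row 2: ..#.###
Row 3: ..#.#.#

Answer: ...####
..#..##
..#.###
..#.#.#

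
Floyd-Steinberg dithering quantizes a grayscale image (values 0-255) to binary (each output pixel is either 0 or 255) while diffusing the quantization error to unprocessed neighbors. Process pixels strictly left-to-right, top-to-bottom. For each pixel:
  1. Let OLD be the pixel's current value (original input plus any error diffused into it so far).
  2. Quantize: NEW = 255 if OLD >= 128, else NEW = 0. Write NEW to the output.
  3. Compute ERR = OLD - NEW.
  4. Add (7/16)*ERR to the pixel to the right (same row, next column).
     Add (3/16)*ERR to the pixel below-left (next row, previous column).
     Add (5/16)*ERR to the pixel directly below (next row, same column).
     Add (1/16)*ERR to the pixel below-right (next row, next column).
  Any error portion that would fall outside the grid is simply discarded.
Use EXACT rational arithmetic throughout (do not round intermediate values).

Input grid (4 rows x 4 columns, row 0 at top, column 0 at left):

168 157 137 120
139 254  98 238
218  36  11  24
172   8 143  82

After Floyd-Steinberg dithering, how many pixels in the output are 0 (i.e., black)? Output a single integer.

(0,0): OLD=168 → NEW=255, ERR=-87
(0,1): OLD=1903/16 → NEW=0, ERR=1903/16
(0,2): OLD=48393/256 → NEW=255, ERR=-16887/256
(0,3): OLD=373311/4096 → NEW=0, ERR=373311/4096
(1,0): OLD=34333/256 → NEW=255, ERR=-30947/256
(1,1): OLD=451531/2048 → NEW=255, ERR=-70709/2048
(1,2): OLD=5688743/65536 → NEW=0, ERR=5688743/65536
(1,3): OLD=314924097/1048576 → NEW=255, ERR=47537217/1048576
(2,0): OLD=5693417/32768 → NEW=255, ERR=-2662423/32768
(2,1): OLD=-1694829/1048576 → NEW=0, ERR=-1694829/1048576
(2,2): OLD=91774207/2097152 → NEW=0, ERR=91774207/2097152
(2,3): OLD=2105137763/33554432 → NEW=0, ERR=2105137763/33554432
(3,0): OLD=2454608985/16777216 → NEW=255, ERR=-1823581095/16777216
(3,1): OLD=-9913749945/268435456 → NEW=0, ERR=-9913749945/268435456
(3,2): OLD=653608996281/4294967296 → NEW=255, ERR=-441607664199/4294967296
(3,3): OLD=4078985187215/68719476736 → NEW=0, ERR=4078985187215/68719476736
Output grid:
  Row 0: #.#.  (2 black, running=2)
  Row 1: ##.#  (1 black, running=3)
  Row 2: #...  (3 black, running=6)
  Row 3: #.#.  (2 black, running=8)

Answer: 8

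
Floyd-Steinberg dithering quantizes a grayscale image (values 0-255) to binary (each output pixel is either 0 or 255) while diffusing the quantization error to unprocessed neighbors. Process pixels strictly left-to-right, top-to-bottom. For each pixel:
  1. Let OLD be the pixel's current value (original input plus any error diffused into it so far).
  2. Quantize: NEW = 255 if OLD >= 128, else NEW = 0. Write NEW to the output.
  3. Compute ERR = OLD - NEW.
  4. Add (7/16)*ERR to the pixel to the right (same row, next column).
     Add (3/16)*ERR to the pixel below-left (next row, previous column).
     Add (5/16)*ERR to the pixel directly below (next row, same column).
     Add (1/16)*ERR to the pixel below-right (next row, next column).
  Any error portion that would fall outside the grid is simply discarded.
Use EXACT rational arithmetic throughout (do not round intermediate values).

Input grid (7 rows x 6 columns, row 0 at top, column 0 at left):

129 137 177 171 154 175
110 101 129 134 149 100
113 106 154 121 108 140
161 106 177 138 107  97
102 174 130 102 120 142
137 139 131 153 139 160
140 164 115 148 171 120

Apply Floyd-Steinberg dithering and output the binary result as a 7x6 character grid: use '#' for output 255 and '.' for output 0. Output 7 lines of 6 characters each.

(0,0): OLD=129 → NEW=255, ERR=-126
(0,1): OLD=655/8 → NEW=0, ERR=655/8
(0,2): OLD=27241/128 → NEW=255, ERR=-5399/128
(0,3): OLD=312415/2048 → NEW=255, ERR=-209825/2048
(0,4): OLD=3577497/32768 → NEW=0, ERR=3577497/32768
(0,5): OLD=116792879/524288 → NEW=255, ERR=-16900561/524288
(1,0): OLD=11005/128 → NEW=0, ERR=11005/128
(1,1): OLD=151979/1024 → NEW=255, ERR=-109141/1024
(1,2): OLD=1805383/32768 → NEW=0, ERR=1805383/32768
(1,3): OLD=18864155/131072 → NEW=255, ERR=-14559205/131072
(1,4): OLD=1024027729/8388608 → NEW=0, ERR=1024027729/8388608
(1,5): OLD=20153761255/134217728 → NEW=255, ERR=-14071759385/134217728
(2,0): OLD=1964169/16384 → NEW=0, ERR=1964169/16384
(2,1): OLD=73843763/524288 → NEW=255, ERR=-59849677/524288
(2,2): OLD=786737881/8388608 → NEW=0, ERR=786737881/8388608
(2,3): OLD=10311412945/67108864 → NEW=255, ERR=-6801347375/67108864
(2,4): OLD=161507684979/2147483648 → NEW=0, ERR=161507684979/2147483648
(2,5): OLD=5077327514197/34359738368 → NEW=255, ERR=-3684405769643/34359738368
(3,0): OLD=1485283897/8388608 → NEW=255, ERR=-653811143/8388608
(3,1): OLD=4114147589/67108864 → NEW=0, ERR=4114147589/67108864
(3,2): OLD=111128025215/536870912 → NEW=255, ERR=-25774057345/536870912
(3,3): OLD=3617682661597/34359738368 → NEW=0, ERR=3617682661597/34359738368
(3,4): OLD=41266379175293/274877906944 → NEW=255, ERR=-28827487095427/274877906944
(3,5): OLD=98114854800691/4398046511104 → NEW=0, ERR=98114854800691/4398046511104
(4,0): OLD=95711663095/1073741824 → NEW=0, ERR=95711663095/1073741824
(4,1): OLD=3750078516427/17179869184 → NEW=255, ERR=-630788125493/17179869184
(4,2): OLD=67349015248497/549755813888 → NEW=0, ERR=67349015248497/549755813888
(4,3): OLD=1458701650638613/8796093022208 → NEW=255, ERR=-784302070024427/8796093022208
(4,4): OLD=8300802067373029/140737488355328 → NEW=0, ERR=8300802067373029/140737488355328
(4,5): OLD=378799891390168355/2251799813685248 → NEW=255, ERR=-195409061099569885/2251799813685248
(5,0): OLD=43422841922449/274877906944 → NEW=255, ERR=-26671024348271/274877906944
(5,1): OLD=999387906382369/8796093022208 → NEW=0, ERR=999387906382369/8796093022208
(5,2): OLD=14072188904389307/70368744177664 → NEW=255, ERR=-3871840860915013/70368744177664
(5,3): OLD=269719187944812921/2251799813685248 → NEW=0, ERR=269719187944812921/2251799813685248
(5,4): OLD=846636594176820169/4503599627370496 → NEW=255, ERR=-301781310802656311/4503599627370496
(5,5): OLD=7728280925610113661/72057594037927936 → NEW=0, ERR=7728280925610113661/72057594037927936
(6,0): OLD=18434048193169667/140737488355328 → NEW=255, ERR=-17454011337438973/140737488355328
(6,1): OLD=290181512961092551/2251799813685248 → NEW=255, ERR=-284027439528645689/2251799813685248
(6,2): OLD=650156477650564911/9007199254740992 → NEW=0, ERR=650156477650564911/9007199254740992
(6,3): OLD=28968243442663822323/144115188075855872 → NEW=255, ERR=-7781129516679425037/144115188075855872
(6,4): OLD=355177951812489389683/2305843009213693952 → NEW=255, ERR=-232812015537002568077/2305843009213693952
(6,5): OLD=3879547385897932565829/36893488147419103232 → NEW=0, ERR=3879547385897932565829/36893488147419103232
Row 0: #.##.#
Row 1: .#.#.#
Row 2: .#.#.#
Row 3: #.#.#.
Row 4: .#.#.#
Row 5: #.#.#.
Row 6: ##.##.

Answer: #.##.#
.#.#.#
.#.#.#
#.#.#.
.#.#.#
#.#.#.
##.##.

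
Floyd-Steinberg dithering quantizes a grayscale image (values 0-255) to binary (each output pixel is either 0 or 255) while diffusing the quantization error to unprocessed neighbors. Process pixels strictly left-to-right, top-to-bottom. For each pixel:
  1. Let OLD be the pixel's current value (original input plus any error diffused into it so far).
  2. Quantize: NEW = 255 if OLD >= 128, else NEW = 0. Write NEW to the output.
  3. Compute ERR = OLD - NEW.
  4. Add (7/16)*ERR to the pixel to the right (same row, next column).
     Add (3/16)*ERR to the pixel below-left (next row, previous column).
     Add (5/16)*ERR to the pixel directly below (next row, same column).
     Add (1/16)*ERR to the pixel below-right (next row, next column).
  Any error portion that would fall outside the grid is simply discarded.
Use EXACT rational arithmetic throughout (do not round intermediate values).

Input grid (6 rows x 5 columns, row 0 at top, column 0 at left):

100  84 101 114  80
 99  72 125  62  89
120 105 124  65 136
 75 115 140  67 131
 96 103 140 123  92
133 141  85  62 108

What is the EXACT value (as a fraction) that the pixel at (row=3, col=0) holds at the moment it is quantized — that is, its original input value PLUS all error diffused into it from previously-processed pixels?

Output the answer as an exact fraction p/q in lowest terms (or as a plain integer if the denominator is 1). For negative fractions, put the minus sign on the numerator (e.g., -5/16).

(0,0): OLD=100 → NEW=0, ERR=100
(0,1): OLD=511/4 → NEW=0, ERR=511/4
(0,2): OLD=10041/64 → NEW=255, ERR=-6279/64
(0,3): OLD=72783/1024 → NEW=0, ERR=72783/1024
(0,4): OLD=1820201/16384 → NEW=0, ERR=1820201/16384
(1,0): OLD=9869/64 → NEW=255, ERR=-6451/64
(1,1): OLD=28507/512 → NEW=0, ERR=28507/512
(1,2): OLD=2293943/16384 → NEW=255, ERR=-1883977/16384
(1,3): OLD=3185227/65536 → NEW=0, ERR=3185227/65536
(1,4): OLD=156681985/1048576 → NEW=255, ERR=-110704895/1048576
(2,0): OLD=810521/8192 → NEW=0, ERR=810521/8192
(2,1): OLD=36130147/262144 → NEW=255, ERR=-30716573/262144
(2,2): OLD=207177833/4194304 → NEW=0, ERR=207177833/4194304
(2,3): OLD=5020836779/67108864 → NEW=0, ERR=5020836779/67108864
(2,4): OLD=149010851565/1073741824 → NEW=255, ERR=-124793313555/1073741824
(3,0): OLD=352106441/4194304 → NEW=0, ERR=352106441/4194304
Target (3,0): original=75, with diffused error = 352106441/4194304

Answer: 352106441/4194304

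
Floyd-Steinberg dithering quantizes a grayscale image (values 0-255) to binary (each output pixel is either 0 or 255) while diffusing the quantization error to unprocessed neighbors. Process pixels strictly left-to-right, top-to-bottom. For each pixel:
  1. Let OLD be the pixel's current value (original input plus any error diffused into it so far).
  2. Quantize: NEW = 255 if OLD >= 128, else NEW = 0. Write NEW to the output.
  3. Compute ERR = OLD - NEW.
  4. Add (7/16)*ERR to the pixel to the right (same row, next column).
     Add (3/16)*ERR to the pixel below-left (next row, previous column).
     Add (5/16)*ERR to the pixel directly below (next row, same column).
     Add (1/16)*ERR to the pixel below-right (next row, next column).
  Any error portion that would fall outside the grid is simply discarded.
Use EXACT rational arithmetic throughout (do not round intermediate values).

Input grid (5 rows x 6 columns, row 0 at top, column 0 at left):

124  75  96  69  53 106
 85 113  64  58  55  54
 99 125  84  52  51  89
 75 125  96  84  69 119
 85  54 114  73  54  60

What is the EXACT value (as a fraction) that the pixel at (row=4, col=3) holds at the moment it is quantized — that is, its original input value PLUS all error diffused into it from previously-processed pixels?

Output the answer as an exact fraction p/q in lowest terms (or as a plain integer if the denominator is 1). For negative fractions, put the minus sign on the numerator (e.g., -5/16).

(0,0): OLD=124 → NEW=0, ERR=124
(0,1): OLD=517/4 → NEW=255, ERR=-503/4
(0,2): OLD=2623/64 → NEW=0, ERR=2623/64
(0,3): OLD=89017/1024 → NEW=0, ERR=89017/1024
(0,4): OLD=1491471/16384 → NEW=0, ERR=1491471/16384
(0,5): OLD=38227561/262144 → NEW=255, ERR=-28619159/262144
(1,0): OLD=6411/64 → NEW=0, ERR=6411/64
(1,1): OLD=68077/512 → NEW=255, ERR=-62483/512
(1,2): OLD=521937/16384 → NEW=0, ERR=521937/16384
(1,3): OLD=7781293/65536 → NEW=0, ERR=7781293/65536
(1,4): OLD=504811479/4194304 → NEW=0, ERR=504811479/4194304
(1,5): OLD=5249842865/67108864 → NEW=0, ERR=5249842865/67108864
(2,0): OLD=879999/8192 → NEW=0, ERR=879999/8192
(2,1): OLD=38297733/262144 → NEW=255, ERR=-28548987/262144
(2,2): OLD=255617807/4194304 → NEW=0, ERR=255617807/4194304
(2,3): OLD=4708524823/33554432 → NEW=255, ERR=-3847855337/33554432
(2,4): OLD=64993349253/1073741824 → NEW=0, ERR=64993349253/1073741824
(2,5): OLD=2533180969971/17179869184 → NEW=255, ERR=-1847685671949/17179869184
(3,0): OLD=369725679/4194304 → NEW=0, ERR=369725679/4194304
(3,1): OLD=4955090851/33554432 → NEW=255, ERR=-3601289309/33554432
(3,2): OLD=10678729161/268435456 → NEW=0, ERR=10678729161/268435456
(3,3): OLD=1386874780395/17179869184 → NEW=0, ERR=1386874780395/17179869184
(3,4): OLD=13180504016875/137438953472 → NEW=0, ERR=13180504016875/137438953472
(3,5): OLD=288359017355237/2199023255552 → NEW=255, ERR=-272391912810523/2199023255552
(4,0): OLD=49619186753/536870912 → NEW=0, ERR=49619186753/536870912
(4,1): OLD=634484892397/8589934592 → NEW=0, ERR=634484892397/8589934592
(4,2): OLD=45952827431671/274877906944 → NEW=255, ERR=-24141038839049/274877906944
(4,3): OLD=353038148630963/4398046511104 → NEW=0, ERR=353038148630963/4398046511104
Target (4,3): original=73, with diffused error = 353038148630963/4398046511104

Answer: 353038148630963/4398046511104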